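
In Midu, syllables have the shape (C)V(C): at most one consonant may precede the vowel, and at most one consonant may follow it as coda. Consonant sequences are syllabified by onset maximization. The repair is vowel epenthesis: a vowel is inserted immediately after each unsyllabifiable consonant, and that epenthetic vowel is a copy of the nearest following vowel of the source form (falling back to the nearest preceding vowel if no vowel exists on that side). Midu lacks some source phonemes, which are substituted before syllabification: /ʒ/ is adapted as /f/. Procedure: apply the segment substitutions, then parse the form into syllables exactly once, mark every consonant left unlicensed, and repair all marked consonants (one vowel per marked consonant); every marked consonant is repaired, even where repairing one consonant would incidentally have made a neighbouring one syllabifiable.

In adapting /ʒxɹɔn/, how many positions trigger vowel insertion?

After substitution the input is /fxɹɔn/.
The unsyllabifiable consonants are /f/, /x/; each receives one epenthetic vowel.

2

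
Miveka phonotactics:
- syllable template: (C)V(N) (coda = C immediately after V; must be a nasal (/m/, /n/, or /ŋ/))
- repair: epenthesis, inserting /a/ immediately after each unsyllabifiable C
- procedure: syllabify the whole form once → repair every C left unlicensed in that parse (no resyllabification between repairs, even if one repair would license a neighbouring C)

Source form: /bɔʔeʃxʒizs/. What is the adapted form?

bɔʔeʃaxaʒizasa

The consonants /ʃ/, /x/, /z/, /s/ cannot be parsed into a legal (C)V(N) syllable (only a nasal (/m/, /n/, or /ŋ/) is licensed in coda position; onsets are limited to one consonant).
Epenthesis after each stranded consonant: /ʃ/ → /ʃa/, /x/ → /xa/, /z/ → /za/, /s/ → /sa/.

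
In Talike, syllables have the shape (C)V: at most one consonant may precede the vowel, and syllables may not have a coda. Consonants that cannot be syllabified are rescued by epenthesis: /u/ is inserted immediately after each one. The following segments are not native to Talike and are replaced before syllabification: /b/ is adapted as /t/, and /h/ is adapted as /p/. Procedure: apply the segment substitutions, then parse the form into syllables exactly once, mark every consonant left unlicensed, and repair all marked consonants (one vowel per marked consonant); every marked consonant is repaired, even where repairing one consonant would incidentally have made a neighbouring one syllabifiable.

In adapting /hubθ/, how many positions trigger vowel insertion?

2

After substitution the input is /putθ/.
The unsyllabifiable consonants are /t/, /θ/; each receives one epenthetic vowel.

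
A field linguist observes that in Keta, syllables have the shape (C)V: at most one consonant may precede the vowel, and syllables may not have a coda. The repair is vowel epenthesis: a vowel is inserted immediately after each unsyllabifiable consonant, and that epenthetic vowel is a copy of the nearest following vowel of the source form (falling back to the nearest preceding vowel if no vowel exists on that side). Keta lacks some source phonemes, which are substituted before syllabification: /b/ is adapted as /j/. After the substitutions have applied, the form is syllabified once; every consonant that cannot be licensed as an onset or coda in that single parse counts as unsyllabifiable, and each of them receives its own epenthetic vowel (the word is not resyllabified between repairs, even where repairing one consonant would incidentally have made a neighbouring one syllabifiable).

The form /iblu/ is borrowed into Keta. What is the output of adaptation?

ijulu

Substitution: /b/ → /j/, giving /ijlu/.
The consonants /j/ cannot be parsed into a legal (C)V syllable (no codas are permitted; onsets are limited to one consonant).
Each unlicensed consonant becomes the onset of a new syllable: /j/ → /ju/.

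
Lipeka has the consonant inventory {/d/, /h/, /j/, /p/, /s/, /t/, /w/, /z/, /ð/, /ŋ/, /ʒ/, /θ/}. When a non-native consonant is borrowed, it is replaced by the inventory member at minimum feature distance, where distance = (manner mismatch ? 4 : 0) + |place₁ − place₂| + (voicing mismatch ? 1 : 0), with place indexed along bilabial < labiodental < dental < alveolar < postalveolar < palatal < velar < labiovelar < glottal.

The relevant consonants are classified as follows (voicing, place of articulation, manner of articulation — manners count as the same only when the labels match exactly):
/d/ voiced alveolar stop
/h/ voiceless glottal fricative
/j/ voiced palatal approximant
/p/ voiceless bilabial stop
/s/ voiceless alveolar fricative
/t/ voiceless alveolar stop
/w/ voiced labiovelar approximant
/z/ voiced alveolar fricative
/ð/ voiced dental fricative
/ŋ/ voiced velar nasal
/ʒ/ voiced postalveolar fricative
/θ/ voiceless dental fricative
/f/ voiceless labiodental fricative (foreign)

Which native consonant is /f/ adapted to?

θ

/θ/ is closest: same manner (fricative), place distance 1 (labiodental→dental), same voicing; total 1. Next closest is /s/ at distance 2.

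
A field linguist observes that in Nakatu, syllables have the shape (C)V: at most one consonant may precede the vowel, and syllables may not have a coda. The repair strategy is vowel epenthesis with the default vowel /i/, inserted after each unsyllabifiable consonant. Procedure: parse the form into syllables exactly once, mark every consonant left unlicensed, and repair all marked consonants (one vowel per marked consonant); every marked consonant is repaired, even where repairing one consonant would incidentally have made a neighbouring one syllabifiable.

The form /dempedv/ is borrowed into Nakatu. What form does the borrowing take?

Syllabifying with onset maximization leaves /m/, /d/, /v/ stranded (no codas are permitted; onsets are limited to one consonant).
Epenthesis after each stranded consonant: /m/ → /mi/, /d/ → /di/, /v/ → /vi/.

demipedivi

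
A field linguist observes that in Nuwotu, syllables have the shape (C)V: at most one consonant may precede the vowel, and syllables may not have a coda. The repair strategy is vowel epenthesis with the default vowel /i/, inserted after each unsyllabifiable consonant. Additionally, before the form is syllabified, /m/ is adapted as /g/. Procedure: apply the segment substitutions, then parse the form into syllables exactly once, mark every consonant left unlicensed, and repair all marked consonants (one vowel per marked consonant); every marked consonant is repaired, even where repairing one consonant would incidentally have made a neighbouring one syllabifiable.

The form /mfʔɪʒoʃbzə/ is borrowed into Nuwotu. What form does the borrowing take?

Substitution: /m/ → /g/, giving /gfʔɪʒoʃbzə/.
Syllabifying with onset maximization leaves /g/, /f/, /ʃ/, /b/ stranded (no codas are permitted; onsets are limited to one consonant).
Each unlicensed consonant becomes the onset of a new syllable: /g/ → /gi/, /f/ → /fi/, /ʃ/ → /ʃi/, /b/ → /bi/.

gifiʔɪʒoʃibizə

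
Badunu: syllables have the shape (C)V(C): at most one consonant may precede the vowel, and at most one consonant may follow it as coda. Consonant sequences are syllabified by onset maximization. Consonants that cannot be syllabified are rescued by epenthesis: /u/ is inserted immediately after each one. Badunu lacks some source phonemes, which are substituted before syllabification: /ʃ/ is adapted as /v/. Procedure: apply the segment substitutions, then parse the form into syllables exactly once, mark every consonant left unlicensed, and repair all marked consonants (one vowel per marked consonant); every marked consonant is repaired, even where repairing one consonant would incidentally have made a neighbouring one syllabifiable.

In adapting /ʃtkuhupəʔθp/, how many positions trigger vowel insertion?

4

After substitution the input is /vtkuhupəʔθp/.
The unsyllabifiable consonants are /v/, /t/, /θ/, /p/; each receives one epenthetic vowel.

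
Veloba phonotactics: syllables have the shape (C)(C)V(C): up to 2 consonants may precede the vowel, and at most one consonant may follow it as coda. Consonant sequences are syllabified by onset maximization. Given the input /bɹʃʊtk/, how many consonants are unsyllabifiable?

Syllabifying with onset maximization leaves /b/, /k/ stranded (at most one coda consonant is licensed; onsets may contain at most 2 consonants).

2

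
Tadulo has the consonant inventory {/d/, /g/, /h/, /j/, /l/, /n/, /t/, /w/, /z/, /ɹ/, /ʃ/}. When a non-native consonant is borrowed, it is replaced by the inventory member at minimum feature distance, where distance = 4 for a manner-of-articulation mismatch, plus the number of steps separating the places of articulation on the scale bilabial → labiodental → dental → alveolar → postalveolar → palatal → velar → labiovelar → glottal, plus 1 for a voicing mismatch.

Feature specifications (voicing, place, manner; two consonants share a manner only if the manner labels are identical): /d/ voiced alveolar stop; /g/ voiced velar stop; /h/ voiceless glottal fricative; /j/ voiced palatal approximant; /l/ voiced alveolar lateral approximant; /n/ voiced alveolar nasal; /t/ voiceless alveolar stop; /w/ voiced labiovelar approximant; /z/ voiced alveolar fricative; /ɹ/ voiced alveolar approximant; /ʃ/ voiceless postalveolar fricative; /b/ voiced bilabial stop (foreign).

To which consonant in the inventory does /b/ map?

/d/ is closest: same manner (stop), place distance 3 (bilabial→alveolar), same voicing; total 3. Next closest is /t/ at distance 4.

d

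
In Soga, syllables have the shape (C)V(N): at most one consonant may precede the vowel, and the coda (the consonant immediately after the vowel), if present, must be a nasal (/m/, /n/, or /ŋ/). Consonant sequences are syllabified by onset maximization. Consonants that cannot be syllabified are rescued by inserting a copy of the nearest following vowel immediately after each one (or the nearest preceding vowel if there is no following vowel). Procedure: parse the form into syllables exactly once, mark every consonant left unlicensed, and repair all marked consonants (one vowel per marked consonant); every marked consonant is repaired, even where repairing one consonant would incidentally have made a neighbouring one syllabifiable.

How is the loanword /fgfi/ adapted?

Under (C)V(N), the unsyllabifiable consonants are /f/, /g/ (only a nasal (/m/, /n/, or /ŋ/) is licensed in coda position; onsets are limited to one consonant).
Epenthesis after each stranded consonant: /f/ → /fi/, /g/ → /gi/.

figifi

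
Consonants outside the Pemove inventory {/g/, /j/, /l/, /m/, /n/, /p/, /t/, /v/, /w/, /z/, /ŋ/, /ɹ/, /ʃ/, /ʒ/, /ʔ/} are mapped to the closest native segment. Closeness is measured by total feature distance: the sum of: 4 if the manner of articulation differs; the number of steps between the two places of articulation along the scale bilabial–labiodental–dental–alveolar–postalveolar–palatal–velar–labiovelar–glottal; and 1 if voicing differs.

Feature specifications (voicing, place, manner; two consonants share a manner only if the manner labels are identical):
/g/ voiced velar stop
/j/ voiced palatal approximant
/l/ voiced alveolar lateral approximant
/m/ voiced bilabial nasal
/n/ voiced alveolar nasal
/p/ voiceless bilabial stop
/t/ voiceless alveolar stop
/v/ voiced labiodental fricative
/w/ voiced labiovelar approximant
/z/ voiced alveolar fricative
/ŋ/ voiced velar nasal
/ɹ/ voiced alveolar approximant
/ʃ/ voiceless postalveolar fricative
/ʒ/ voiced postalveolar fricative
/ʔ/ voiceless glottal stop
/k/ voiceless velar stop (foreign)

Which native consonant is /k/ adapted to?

/g/ is closest: same manner (stop), place distance 0 (velar→velar), voicing differs (+1); total 1. Next closest is /ʔ/ at distance 2.

g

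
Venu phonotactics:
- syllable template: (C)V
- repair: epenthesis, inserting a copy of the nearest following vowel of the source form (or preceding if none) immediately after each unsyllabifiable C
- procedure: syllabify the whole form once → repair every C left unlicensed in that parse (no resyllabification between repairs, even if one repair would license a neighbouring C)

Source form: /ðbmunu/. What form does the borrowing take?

ðubumunu

Syllabifying with onset maximization leaves /ð/, /b/ stranded (no codas are permitted; onsets are limited to one consonant).
Epenthesis after each stranded consonant: /ð/ → /ðu/, /b/ → /bu/.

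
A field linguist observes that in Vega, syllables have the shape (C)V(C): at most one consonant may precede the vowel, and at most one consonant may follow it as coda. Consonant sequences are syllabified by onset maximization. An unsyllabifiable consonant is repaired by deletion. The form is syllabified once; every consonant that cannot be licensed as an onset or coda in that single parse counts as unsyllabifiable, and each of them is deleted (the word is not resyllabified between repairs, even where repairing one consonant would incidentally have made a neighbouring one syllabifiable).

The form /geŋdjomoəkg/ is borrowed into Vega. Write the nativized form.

geŋjomoək

Syllabifying with onset maximization leaves /d/, /g/ stranded (at most one coda consonant is licensed; onsets are limited to one consonant).
Deletion applies to /d/, /g/.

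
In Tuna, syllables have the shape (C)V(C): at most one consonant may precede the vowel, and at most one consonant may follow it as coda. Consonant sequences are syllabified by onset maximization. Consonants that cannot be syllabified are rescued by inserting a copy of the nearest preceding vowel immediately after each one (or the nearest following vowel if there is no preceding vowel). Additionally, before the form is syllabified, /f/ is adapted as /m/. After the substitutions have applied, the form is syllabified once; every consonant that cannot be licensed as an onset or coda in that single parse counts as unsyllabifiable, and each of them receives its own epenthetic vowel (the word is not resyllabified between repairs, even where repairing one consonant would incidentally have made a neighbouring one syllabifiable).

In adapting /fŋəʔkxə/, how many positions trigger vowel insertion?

After substitution the input is /mŋəʔkxə/.
The unsyllabifiable consonants are /m/, /k/; each receives one epenthetic vowel.

2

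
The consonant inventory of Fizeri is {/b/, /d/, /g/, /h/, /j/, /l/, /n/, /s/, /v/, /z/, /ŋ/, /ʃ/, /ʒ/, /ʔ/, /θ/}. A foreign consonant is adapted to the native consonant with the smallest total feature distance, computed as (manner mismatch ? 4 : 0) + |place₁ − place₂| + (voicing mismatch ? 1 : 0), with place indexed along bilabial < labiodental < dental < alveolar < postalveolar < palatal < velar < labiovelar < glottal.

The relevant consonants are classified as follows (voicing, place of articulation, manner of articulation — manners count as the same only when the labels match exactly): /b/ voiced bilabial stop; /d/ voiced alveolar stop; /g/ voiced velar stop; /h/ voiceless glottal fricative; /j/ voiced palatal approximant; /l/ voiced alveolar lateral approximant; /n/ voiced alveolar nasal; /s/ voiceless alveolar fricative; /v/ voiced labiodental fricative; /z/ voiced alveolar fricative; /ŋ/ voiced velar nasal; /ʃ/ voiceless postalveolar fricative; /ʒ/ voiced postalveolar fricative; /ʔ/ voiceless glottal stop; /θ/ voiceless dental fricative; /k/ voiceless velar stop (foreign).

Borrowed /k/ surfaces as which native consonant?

g

/g/ is closest: same manner (stop), place distance 0 (velar→velar), voicing differs (+1); total 1. Next closest is /ʔ/ at distance 2.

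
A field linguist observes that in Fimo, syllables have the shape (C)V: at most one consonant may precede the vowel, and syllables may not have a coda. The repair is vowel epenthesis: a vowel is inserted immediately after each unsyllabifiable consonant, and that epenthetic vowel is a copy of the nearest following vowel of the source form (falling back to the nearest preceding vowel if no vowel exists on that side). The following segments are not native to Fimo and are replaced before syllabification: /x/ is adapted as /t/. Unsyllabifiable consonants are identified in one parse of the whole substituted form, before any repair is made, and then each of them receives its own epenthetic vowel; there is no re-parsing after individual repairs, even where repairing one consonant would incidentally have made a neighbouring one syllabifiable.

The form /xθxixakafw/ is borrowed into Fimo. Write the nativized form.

Substitution: /x/ → /t/, giving /tθtitakafw/.
Syllabifying with onset maximization leaves /t/, /θ/, /f/, /w/ stranded (no codas are permitted; onsets are limited to one consonant).
Epenthesis after each stranded consonant: /t/ → /ti/, /θ/ → /θi/, /f/ → /fa/, /w/ → /wa/.

tiθititakafawa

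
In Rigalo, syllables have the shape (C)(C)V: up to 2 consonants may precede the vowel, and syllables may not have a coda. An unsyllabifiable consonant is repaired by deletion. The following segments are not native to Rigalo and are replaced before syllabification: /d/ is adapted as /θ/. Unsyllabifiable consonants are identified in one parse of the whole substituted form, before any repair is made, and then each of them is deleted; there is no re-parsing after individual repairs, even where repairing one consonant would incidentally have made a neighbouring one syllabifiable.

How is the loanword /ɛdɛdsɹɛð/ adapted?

Substitution: /d/ → /θ/, giving /ɛθɛθsɹɛð/.
Under (C)(C)V, the unsyllabifiable consonants are /θ/, /ð/ (no codas are permitted; onsets may contain at most 2 consonants).
Deletion applies to /θ/, /ð/.

ɛθɛsɹɛ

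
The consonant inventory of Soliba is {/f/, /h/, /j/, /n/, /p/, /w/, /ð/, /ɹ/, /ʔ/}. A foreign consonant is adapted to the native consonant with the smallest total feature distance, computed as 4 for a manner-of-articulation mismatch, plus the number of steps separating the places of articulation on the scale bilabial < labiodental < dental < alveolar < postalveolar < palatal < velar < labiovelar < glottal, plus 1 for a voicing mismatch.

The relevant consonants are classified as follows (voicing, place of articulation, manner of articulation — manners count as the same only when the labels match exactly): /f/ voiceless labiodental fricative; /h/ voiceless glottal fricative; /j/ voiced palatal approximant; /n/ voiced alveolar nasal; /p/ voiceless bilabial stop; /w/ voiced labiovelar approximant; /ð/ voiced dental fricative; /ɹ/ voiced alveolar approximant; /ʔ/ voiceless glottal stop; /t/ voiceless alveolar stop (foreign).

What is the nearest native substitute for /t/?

/p/ is closest: same manner (stop), place distance 3 (alveolar→bilabial), same voicing; total 3. Next closest is /n/ at distance 5.

p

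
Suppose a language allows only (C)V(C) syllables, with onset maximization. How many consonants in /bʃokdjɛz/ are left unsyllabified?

2

Under (C)V(C), the unsyllabifiable consonants are /b/, /d/ (at most one coda consonant is licensed; onsets are limited to one consonant).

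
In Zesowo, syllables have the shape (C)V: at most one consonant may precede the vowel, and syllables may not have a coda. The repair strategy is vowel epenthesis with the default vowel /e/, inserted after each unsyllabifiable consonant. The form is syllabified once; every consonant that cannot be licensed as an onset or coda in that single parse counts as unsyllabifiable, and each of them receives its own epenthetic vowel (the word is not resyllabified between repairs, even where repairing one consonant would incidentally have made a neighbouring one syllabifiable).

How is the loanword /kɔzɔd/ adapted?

kɔzɔde

Syllabifying with onset maximization leaves /d/ stranded (no codas are permitted; onsets are limited to one consonant).
Epenthesis after each stranded consonant: /d/ → /de/.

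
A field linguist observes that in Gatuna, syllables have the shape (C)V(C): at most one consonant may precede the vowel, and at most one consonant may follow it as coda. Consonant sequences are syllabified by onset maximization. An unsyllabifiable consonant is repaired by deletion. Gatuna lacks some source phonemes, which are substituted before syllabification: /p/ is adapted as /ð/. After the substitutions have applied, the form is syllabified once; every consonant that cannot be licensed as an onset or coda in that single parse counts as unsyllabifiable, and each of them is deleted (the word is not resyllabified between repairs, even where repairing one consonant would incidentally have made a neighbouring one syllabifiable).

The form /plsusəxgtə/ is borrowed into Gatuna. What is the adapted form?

Substitution: /p/ → /ð/, giving /ðlsusəxgtə/.
The consonants /ð/, /l/, /g/ cannot be parsed into a legal (C)V(C) syllable (at most one coda consonant is licensed; onsets are limited to one consonant).
Deletion applies to /ð/, /l/, /g/.

susəxtə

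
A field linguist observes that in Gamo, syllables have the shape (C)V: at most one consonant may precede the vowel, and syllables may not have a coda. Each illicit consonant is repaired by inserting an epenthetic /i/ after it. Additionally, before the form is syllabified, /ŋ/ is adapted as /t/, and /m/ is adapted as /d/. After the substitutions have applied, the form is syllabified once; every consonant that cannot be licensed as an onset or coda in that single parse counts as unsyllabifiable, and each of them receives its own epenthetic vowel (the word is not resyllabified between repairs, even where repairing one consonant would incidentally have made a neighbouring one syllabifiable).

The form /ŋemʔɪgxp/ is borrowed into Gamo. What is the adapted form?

tediʔɪgixipi

Substitution: /ŋ/ → /t/, /m/ → /d/, giving /tedʔɪgxp/.
Under (C)V, the unsyllabifiable consonants are /d/, /g/, /x/, /p/ (no codas are permitted; onsets are limited to one consonant).
Inserting the epenthetic vowel yields /d/ → /di/, /g/ → /gi/, /x/ → /xi/, /p/ → /pi/.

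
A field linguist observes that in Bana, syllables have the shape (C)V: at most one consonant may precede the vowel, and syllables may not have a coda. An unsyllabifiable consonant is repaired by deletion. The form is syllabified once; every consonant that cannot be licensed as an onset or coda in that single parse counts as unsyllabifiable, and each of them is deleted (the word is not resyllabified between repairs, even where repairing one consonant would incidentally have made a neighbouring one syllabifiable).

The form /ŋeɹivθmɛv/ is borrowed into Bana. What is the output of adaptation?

ŋeɹimɛ

The consonants /v/, /θ/, /v/ cannot be parsed into a legal (C)V syllable (no codas are permitted; onsets are limited to one consonant).
Deleting the stranded consonants removes /v/, /θ/, /v/.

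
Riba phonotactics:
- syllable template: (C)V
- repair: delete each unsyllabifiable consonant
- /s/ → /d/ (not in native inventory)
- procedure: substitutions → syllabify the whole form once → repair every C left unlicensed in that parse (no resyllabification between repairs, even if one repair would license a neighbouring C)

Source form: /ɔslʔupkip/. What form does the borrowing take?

ɔʔuki

Substitution: /s/ → /d/, giving /ɔdlʔupkip/.
The consonants /d/, /l/, /p/, /p/ cannot be parsed into a legal (C)V syllable (no codas are permitted; onsets are limited to one consonant).
Deleting the stranded consonants removes /d/, /l/, /p/, /p/.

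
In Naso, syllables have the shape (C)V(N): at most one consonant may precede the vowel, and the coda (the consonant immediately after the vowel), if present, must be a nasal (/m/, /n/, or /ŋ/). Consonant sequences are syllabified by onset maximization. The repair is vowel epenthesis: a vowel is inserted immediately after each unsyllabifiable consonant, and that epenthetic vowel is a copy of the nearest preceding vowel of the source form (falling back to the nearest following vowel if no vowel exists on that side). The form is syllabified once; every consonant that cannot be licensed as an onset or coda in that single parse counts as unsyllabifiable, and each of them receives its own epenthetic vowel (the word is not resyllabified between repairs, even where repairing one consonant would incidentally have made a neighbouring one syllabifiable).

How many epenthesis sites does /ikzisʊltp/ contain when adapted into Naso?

4

The unsyllabifiable consonants are /k/, /l/, /t/, /p/; each receives one epenthetic vowel.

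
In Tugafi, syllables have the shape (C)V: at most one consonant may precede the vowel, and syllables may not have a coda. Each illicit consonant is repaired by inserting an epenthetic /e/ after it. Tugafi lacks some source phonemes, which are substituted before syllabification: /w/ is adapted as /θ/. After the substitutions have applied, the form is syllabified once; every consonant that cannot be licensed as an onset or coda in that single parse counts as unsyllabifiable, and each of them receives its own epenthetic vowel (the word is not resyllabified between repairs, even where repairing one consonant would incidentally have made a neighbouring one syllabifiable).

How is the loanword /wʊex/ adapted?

Substitution: /w/ → /θ/, giving /θʊex/.
The consonants /x/ cannot be parsed into a legal (C)V syllable (no codas are permitted; onsets are limited to one consonant).
Epenthesis after each stranded consonant: /x/ → /xe/.

θʊexe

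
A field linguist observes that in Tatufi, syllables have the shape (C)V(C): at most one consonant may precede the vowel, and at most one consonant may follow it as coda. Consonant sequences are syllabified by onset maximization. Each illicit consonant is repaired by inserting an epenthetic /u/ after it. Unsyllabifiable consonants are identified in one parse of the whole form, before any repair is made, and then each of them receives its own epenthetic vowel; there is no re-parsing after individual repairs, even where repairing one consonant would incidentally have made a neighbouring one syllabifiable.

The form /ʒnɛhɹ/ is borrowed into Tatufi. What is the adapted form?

The consonants /ʒ/, /ɹ/ cannot be parsed into a legal (C)V(C) syllable (at most one coda consonant is licensed; onsets are limited to one consonant).
Epenthesis after each stranded consonant: /ʒ/ → /ʒu/, /ɹ/ → /ɹu/.

ʒunɛhɹu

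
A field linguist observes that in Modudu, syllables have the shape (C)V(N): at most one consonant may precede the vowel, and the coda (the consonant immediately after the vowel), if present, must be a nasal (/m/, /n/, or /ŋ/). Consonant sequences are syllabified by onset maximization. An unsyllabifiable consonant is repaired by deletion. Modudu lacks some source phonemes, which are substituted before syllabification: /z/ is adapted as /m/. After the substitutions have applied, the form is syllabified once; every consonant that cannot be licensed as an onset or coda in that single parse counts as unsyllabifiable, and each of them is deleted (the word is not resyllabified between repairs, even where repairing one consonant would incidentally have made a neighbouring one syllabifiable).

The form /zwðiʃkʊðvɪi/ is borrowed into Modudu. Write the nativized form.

ðikʊvɪi

Substitution: /z/ → /m/, giving /mwðiʃkʊðvɪi/.
The consonants /m/, /w/, /ʃ/, /ð/ cannot be parsed into a legal (C)V(N) syllable (only a nasal (/m/, /n/, or /ŋ/) is licensed in coda position; onsets are limited to one consonant).
Deleting the stranded consonants removes /m/, /w/, /ʃ/, /ð/.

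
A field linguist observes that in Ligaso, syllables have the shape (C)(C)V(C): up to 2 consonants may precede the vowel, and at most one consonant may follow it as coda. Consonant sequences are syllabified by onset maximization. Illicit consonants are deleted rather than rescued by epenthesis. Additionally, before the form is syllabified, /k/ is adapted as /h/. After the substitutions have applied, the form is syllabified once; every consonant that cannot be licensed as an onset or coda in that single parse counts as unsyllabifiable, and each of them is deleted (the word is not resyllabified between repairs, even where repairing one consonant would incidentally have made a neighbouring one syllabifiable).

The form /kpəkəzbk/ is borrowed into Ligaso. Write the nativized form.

Substitution: /k/ → /h/, giving /hpəhəzbh/.
Under (C)(C)V(C), the unsyllabifiable consonants are /b/, /h/ (at most one coda consonant is licensed; onsets may contain at most 2 consonants).
Deleting the stranded consonants removes /b/, /h/.

hpəhəz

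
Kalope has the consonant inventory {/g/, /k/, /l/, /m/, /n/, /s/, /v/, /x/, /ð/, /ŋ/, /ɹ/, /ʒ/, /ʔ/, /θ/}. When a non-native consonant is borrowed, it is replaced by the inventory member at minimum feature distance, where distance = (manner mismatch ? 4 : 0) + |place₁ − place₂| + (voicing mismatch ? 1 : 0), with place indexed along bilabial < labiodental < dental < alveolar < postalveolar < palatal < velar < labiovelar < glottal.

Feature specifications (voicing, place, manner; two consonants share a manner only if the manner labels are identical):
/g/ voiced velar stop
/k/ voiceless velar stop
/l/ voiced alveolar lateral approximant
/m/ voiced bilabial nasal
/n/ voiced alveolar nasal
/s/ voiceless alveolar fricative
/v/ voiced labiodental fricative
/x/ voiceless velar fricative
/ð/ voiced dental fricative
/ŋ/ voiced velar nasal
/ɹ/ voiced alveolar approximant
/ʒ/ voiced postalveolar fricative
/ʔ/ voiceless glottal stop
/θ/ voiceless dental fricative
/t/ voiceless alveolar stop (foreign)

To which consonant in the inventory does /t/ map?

/k/ is closest: same manner (stop), place distance 3 (alveolar→velar), same voicing; total 3. Next closest is /g/ at distance 4.

k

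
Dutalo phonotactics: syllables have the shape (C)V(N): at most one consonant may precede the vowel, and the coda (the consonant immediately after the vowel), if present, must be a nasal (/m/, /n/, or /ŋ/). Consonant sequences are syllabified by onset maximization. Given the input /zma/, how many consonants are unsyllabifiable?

1

The consonants /z/ cannot be parsed into a legal (C)V(N) syllable (only a nasal (/m/, /n/, or /ŋ/) is licensed in coda position; onsets are limited to one consonant).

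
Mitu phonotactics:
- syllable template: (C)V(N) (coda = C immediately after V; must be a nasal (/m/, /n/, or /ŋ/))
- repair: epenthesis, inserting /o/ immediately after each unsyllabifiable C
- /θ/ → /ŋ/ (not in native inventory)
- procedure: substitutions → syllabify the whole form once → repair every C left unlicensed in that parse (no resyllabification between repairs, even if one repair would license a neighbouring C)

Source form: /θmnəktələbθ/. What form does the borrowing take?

ŋomonəkotələboŋo

Substitution: /θ/ → /ŋ/, giving /ŋmnəktələbŋ/.
Syllabifying with onset maximization leaves /ŋ/, /m/, /k/, /b/, /ŋ/ stranded (only a nasal (/m/, /n/, or /ŋ/) is licensed in coda position; onsets are limited to one consonant).
Epenthesis after each stranded consonant: /ŋ/ → /ŋo/, /m/ → /mo/, /k/ → /ko/, /b/ → /bo/, /ŋ/ → /ŋo/.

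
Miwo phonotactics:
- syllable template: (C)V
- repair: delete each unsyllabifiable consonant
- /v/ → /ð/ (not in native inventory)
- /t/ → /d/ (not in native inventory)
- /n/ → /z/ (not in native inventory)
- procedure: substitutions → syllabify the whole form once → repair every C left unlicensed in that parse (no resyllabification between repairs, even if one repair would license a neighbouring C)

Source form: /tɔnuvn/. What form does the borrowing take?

Substitution: /t/ → /d/, /n/ → /z/, /v/ → /ð/, giving /dɔzuðz/.
Under (C)V, the unsyllabifiable consonants are /ð/, /z/ (no codas are permitted; onsets are limited to one consonant).
Each unlicensed consonant is deleted: /ð/, /z/.

dɔzu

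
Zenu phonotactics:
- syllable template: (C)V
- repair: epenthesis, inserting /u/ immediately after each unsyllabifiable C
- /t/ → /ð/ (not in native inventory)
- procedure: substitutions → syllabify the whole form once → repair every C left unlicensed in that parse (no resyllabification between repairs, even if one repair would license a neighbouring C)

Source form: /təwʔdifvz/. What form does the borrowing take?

ðəwuʔudifuvuzu

Substitution: /t/ → /ð/, giving /ðəwʔdifvz/.
Under (C)V, the unsyllabifiable consonants are /w/, /ʔ/, /f/, /v/, /z/ (no codas are permitted; onsets are limited to one consonant).
Epenthesis after each stranded consonant: /w/ → /wu/, /ʔ/ → /ʔu/, /f/ → /fu/, /v/ → /vu/, /z/ → /zu/.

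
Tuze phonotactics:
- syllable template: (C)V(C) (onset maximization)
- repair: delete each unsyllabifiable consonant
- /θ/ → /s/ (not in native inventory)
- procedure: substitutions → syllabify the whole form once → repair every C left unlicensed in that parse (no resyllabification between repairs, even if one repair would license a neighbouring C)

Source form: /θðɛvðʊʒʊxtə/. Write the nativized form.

Substitution: /θ/ → /s/, giving /sðɛvðʊʒʊxtə/.
The consonants /s/ cannot be parsed into a legal (C)V(C) syllable (at most one coda consonant is licensed; onsets are limited to one consonant).
Each unlicensed consonant is deleted: /s/.

ðɛvðʊʒʊxtə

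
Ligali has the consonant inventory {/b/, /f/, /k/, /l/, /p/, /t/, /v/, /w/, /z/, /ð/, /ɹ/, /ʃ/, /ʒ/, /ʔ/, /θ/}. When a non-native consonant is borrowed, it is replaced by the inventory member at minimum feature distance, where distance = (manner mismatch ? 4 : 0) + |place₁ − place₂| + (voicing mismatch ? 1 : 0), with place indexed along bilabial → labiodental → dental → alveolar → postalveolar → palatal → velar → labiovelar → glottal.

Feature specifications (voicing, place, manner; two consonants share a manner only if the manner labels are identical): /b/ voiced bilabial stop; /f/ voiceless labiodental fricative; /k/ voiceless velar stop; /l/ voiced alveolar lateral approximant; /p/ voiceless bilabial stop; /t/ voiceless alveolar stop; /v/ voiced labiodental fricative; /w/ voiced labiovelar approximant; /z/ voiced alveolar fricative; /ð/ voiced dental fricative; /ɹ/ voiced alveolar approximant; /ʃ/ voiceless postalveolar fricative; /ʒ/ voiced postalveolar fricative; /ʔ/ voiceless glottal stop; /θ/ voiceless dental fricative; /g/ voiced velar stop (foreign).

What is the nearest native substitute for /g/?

/k/ is closest: same manner (stop), place distance 0 (velar→velar), voicing differs (+1); total 1. Next closest is /ʔ/ at distance 3.

k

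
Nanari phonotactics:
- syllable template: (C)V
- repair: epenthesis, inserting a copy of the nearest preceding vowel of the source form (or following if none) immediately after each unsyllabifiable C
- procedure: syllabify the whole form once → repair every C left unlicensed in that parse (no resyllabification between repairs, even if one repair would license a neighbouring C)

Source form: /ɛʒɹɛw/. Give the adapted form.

ɛʒɛɹɛwɛ

Under (C)V, the unsyllabifiable consonants are /ʒ/, /w/ (no codas are permitted; onsets are limited to one consonant).
Inserting the epenthetic vowel yields /ʒ/ → /ʒɛ/, /w/ → /wɛ/.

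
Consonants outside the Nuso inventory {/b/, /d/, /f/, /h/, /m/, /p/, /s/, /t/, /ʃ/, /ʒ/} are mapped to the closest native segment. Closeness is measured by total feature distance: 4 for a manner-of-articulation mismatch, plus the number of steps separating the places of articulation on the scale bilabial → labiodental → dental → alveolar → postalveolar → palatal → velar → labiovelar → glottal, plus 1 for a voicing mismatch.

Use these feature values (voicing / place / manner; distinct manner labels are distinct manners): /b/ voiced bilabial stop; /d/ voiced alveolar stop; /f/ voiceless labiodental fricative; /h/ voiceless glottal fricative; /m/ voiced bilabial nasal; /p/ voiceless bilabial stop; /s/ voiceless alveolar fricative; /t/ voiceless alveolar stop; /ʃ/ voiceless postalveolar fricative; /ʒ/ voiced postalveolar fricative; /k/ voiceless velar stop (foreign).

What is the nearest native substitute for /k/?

/t/ is closest: same manner (stop), place distance 3 (velar→alveolar), same voicing; total 3. Next closest is /d/ at distance 4.

t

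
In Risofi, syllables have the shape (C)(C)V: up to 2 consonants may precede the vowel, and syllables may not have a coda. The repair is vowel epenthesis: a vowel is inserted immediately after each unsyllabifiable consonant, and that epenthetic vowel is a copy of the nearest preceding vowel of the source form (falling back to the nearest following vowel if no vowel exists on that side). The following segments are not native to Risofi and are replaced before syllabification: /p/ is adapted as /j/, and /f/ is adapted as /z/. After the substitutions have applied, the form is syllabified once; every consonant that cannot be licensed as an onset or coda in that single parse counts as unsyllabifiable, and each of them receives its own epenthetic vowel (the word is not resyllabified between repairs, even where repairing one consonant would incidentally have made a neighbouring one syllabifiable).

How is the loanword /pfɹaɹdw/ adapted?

Substitution: /p/ → /j/, /f/ → /z/, giving /jzɹaɹdw/.
Syllabifying with onset maximization leaves /j/, /ɹ/, /d/, /w/ stranded (no codas are permitted; onsets may contain at most 2 consonants).
Inserting the epenthetic vowel yields /j/ → /ja/, /ɹ/ → /ɹa/, /d/ → /da/, /w/ → /wa/.

jazɹaɹadawa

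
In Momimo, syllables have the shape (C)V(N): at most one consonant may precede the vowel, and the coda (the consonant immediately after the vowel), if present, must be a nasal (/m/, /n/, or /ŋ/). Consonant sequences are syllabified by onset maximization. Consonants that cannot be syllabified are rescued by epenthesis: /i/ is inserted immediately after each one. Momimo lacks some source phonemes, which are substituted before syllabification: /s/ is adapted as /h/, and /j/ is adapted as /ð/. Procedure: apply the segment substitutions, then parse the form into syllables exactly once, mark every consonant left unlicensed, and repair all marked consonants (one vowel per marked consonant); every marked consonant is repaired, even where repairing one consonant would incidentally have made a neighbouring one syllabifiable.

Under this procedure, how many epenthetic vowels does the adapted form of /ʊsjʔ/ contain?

3

After substitution the input is /ʊhðʔ/.
The unsyllabifiable consonants are /h/, /ð/, /ʔ/; each receives one epenthetic vowel.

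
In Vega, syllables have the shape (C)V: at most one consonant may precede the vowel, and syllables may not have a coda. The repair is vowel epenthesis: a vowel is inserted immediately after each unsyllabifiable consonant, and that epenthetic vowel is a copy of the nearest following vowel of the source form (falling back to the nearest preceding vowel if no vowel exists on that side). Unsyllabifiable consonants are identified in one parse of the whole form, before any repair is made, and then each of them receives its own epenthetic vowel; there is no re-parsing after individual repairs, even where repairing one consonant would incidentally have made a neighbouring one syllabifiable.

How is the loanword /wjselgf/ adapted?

Syllabifying with onset maximization leaves /w/, /j/, /l/, /g/, /f/ stranded (no codas are permitted; onsets are limited to one consonant).
Inserting the epenthetic vowel yields /w/ → /we/, /j/ → /je/, /l/ → /le/, /g/ → /ge/, /f/ → /fe/.

wejeselegefe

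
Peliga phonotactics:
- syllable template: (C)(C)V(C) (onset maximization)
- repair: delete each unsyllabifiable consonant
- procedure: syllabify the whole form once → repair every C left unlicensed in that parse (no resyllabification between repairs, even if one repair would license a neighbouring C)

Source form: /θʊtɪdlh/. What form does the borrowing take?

Under (C)(C)V(C), the unsyllabifiable consonants are /l/, /h/ (at most one coda consonant is licensed; onsets may contain at most 2 consonants).
Each unlicensed consonant is deleted: /l/, /h/.

θʊtɪd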